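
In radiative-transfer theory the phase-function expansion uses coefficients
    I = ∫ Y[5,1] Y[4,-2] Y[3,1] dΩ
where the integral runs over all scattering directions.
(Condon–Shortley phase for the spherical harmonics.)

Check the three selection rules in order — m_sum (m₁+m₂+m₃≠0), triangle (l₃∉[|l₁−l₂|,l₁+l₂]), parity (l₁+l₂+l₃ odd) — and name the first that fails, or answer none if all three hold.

azimuthal sum: 1 − 2 + 1 = 0  ✓
1 ≤ 3 ≤ 9 (triangle on l)  ✓
L = 5 + 4 + 3 = 12 (even)  ✓

none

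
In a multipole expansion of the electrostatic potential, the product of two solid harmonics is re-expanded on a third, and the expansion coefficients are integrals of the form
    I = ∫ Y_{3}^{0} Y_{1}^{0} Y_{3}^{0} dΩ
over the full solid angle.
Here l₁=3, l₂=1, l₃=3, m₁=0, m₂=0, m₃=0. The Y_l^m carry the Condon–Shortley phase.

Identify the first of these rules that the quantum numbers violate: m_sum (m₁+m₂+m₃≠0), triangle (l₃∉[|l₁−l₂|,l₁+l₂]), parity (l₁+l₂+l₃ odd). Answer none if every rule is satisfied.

m₁+m₂+m₃ = 0 + 0 + 0 = 0  ✓
triangle: |3−1|=2 ≤ l₃=3 ≤ 3+1=4  ✓
parity: l₁+l₂+l₃ = 7 is odd  ✗

parity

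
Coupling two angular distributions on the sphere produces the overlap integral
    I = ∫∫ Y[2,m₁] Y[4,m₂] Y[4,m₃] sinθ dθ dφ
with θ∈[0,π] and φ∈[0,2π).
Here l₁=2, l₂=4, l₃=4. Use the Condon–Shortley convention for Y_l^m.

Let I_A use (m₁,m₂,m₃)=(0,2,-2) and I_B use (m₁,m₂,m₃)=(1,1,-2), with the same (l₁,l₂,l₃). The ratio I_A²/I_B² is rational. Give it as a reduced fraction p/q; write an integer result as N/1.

Same 2,4,4: normalisation and zero-m 3j drop out of the ratio.
A: Δ: 2! 2! 6! / 11! → 1/13860; sum: t=0:+1/2880 t=1:−1/120 t=2:+1/192 = -1/360; 3j²(2 4 4; 0 2 -2) = Δ·Π!·Σ² = 16/3465  (sign -1)
B: Δ: 2! 2! 6! / 11! → 1/13860; sum: t=0:+1/240 t=1:−1/96 = -1/160; 3j²(2 4 4; 1 1 -2) = Δ·Π!·Σ² = 27/1540  (sign -1)
I_A²/I_B² = (16/3465)/(27/1540) = 64/243

64/243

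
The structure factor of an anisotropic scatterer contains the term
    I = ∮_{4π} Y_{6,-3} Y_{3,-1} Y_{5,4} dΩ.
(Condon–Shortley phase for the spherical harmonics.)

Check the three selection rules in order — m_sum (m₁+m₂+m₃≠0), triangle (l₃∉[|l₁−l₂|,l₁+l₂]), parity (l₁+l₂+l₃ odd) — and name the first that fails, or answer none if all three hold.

Σmᵢ = 0  ✓
l₃∈[|l₁−l₂|,l₁+l₂]=[3,9], have l₃=5  ✓
Σlᵢ = 14 ⇒ even  ✓

none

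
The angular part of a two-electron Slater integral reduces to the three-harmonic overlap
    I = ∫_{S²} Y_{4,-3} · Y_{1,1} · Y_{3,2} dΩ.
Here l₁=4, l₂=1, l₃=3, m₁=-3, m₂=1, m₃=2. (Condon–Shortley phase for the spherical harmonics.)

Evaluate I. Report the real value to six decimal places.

-0.282095

Rules hold: Σm=0, L=8 even, 3≤3≤5.
N = 9·3·7 = 189
Δ = 2!·6!·0!/9! = 1/252
Racah Σ t=1..1: t=1:−1/36 = -1/36
⇒ 3j(4 1 3; 0 0 0)² = 4/63, sgn +1
Racah Σ t=2..2: t=2:+1/240 = 1/240
⇒ 3j(4 1 3; -3 1 2)² = 1/12, sgn -1
4πI² = N·(3j₀)²·(3jₘ)² = 1/1
I = -1·√(1/4π) = -0.28209479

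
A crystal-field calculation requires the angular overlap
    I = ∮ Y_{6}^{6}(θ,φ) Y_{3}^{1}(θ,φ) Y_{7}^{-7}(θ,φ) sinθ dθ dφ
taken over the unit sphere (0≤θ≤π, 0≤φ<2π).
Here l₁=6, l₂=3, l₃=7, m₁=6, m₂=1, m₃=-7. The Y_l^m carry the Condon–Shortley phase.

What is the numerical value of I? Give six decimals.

0.220392

Checks pass: Σm=0; 16 even; l₃=7∈[3,9].
(2·6+1)(2·3+1)(2·7+1) = 1365
Δ: 2! 10! 4! / 17! → 1/2042040
sum: t=0:+1/207360 t=1:−1/57600 t=2:+1/207360 = -1/129600
3j²(6 3 7; 0 0 0) = Δ·Π!·Σ² = 168/12155  (sign +1)
sum: t=0:+1/174182400 = 1/174182400
3j²(6 3 7; 6 1 -7) = Δ·Π!·Σ² = 11/340  (sign +1)
combine: 4πI² = 1365·168/12155·11/340 = 882/1445
take √, sign +1: I = 0.22039180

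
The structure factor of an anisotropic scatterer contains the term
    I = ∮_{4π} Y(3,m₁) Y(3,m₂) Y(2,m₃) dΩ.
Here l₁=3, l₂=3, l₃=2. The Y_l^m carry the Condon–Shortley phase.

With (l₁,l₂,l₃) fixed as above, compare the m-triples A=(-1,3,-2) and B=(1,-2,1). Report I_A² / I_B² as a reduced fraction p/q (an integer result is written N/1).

Shared (l₁,l₂,l₃)=(3,3,2): N and (l;000)² cancel in I_A²/I_B².
A: Δ = 4!·2!·2!/9! = 1/3780; Racah Σ t=4..4: t=4:+1/96 = 1/96; ⇒ 3j(3 3 2; -1 3 -2)² = 1/42, sgn +1
B: Δ = 4!·2!·2!/9! = 1/3780; Racah Σ t=0..1: t=0:+1/48 t=1:−1/12 = -1/16; ⇒ 3j(3 3 2; 1 -2 1)² = 1/28, sgn +1
I_A²/I_B² = (1/42)/(1/28) = 2/3

2/3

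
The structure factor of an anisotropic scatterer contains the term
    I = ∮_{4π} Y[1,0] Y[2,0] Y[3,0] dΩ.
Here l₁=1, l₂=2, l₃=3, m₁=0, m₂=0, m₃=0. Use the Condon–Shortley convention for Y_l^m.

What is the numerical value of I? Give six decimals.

0.247767

m-sum 0 ✓  L=6 even ✓  1≤3≤3 ✓
Π(2lᵢ+1) = 3×5×7 = 105
triangle coeff Δ(1,2,3) = 1/105
Σ_t [0,0]: t=0:+1/4 = 1/4
(3j)²=3/35 [(1 2 3; 0 0 0)], sign=-1
(m-triple is (0,0,0) — same symbol as above.)
⇒ 4πI² = 27/35
I = (+1)√(27/35/(4π)) = 0.24776670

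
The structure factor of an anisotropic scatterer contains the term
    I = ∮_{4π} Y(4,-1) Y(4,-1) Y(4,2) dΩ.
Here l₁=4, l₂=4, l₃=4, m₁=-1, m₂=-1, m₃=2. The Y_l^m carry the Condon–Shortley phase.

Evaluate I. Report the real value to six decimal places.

0.144370

Rules hold: Σm=0, L=12 even, 0≤4≤8.
N = 9·9·9 = 729
Δ = 4!·4!·4!/13! = 1/450450
Racah Σ t=0..4: t=0:+1/13824 t=1:−1/216 t=2:+1/64 t=3:−1/216 t=4:+1/13824 = 5/768
⇒ 3j(4 4 4; 0 0 0)² = 18/1001, sgn +1
Racah Σ t=1..3: t=1:−1/576 t=2:+1/144 t=3:−1/576 = 1/288
⇒ 3j(4 4 4; -1 -1 2)² = 20/1001, sgn +1
4πI² = N·(3j₀)²·(3jₘ)² = 262440/1002001
I = +1·√(0.261916/4π) = 0.14436968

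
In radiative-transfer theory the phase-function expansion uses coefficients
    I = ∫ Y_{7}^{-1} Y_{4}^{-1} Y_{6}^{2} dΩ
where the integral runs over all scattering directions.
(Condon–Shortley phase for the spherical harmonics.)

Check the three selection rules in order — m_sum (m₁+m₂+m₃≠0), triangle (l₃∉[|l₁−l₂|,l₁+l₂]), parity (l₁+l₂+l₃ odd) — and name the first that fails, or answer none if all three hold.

parity

Σmᵢ = 0  ✓
l₃∈[|l₁−l₂|,l₁+l₂]=[3,11], have l₃=6  ✓
Σlᵢ = 17 ⇒ odd  ✗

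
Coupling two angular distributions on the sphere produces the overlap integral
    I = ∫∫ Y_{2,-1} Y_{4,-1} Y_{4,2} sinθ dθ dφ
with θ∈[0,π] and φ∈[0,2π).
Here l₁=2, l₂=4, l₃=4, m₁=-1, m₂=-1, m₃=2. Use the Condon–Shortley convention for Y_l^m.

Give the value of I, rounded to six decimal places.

Rules hold: Σm=0, L=10 even, 2≤4≤6.
N = 5·9·9 = 405
Δ = 2!·2!·6!/11! = 1/13860
Racah Σ t=0..2: t=0:+1/192 t=1:−1/36 t=2:+1/192 = -5/288
⇒ 3j(2 4 4; 0 0 0)² = 20/693, sgn -1
Racah Σ t=1..2: t=1:−1/96 t=2:+1/240 = -1/160
⇒ 3j(2 4 4; -1 -1 2)² = 27/1540, sgn -1
4πI² = N·(3j₀)²·(3jₘ)² = 1215/5929
I = +1·√(0.204925/4π) = 0.12770047

0.127700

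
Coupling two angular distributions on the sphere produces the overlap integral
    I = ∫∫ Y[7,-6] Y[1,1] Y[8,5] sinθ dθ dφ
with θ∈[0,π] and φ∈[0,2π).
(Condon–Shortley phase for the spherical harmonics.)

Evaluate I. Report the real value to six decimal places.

-0.052996

Checks pass: Σm=0; 16 even; l₃=8∈[6,8].
(2·7+1)(2·1+1)(2·8+1) = 765
Δ: 0! 14! 2! / 17! → 1/2040
sum: t=0:+1/25401600 = 1/25401600
3j²(7 1 8; 0 0 0) = Δ·Π!·Σ² = 8/255  (sign +1)
sum: t=0:+1/12454041600 = 1/12454041600
3j²(7 1 8; -6 1 5) = Δ·Π!·Σ² = 1/680  (sign -1)
combine: 4πI² = 765·8/255·1/680 = 3/85
take √, sign -1: I = -0.05299638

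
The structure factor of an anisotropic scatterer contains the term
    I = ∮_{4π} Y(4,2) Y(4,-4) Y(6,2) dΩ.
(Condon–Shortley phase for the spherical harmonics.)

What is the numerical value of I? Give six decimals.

m-sum 0 ✓  L=14 even ✓  0≤6≤8 ✓
Π(2lᵢ+1) = 9×9×13 = 1053
triangle coeff Δ(4,4,6) = 1/1261260
Σ_t [0,2]: t=0:+1/4608 t=1:−1/1296 t=2:+1/4608 = -7/20736
(3j)²=20/1287 [(4 4 6; 0 0 0)], sign=-1
Σ_t [0,0]: t=0:+1/69120 = 1/69120
(3j)²=4/429 [(4 4 6; 2 -4 2)], sign=+1
⇒ 4πI² = 240/1573
I = (-1)√(240/1573/(4π)) = -0.11018851

-0.110189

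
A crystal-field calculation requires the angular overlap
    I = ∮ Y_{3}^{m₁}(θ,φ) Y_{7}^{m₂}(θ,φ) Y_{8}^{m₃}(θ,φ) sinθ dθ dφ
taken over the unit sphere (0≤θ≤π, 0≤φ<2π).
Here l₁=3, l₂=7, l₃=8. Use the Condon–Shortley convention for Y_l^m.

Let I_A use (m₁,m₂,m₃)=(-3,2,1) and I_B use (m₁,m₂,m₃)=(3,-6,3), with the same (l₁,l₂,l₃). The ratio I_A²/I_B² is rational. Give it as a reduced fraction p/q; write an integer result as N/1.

l's match ⇒ only the (l;m) 3-j factors differ between A and B.
A: triangle coeff Δ(3,7,8) = 1/5290740; Σ_t [2,2]: t=2:+1/29030400 = 1/29030400; (3j)²=54/4199 [(3 7 8; -3 2 1)], sign=-1
B: triangle coeff Δ(3,7,8) = 1/5290740; Σ_t [0,0]: t=0:+1/1916006400 = 1/1916006400; (3j)²=5/4522 [(3 7 8; 3 -6 3)], sign=-1
I_A²/I_B² = (54/4199)/(5/4522) = 756/65

756/65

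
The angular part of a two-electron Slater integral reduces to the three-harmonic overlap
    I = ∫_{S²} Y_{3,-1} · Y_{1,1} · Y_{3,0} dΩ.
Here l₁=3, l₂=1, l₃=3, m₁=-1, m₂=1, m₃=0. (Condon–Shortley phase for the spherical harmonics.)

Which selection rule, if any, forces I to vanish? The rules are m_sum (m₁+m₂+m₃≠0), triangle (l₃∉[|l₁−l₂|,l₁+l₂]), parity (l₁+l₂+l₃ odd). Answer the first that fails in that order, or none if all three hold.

parity

azimuthal sum: -1 + 1 + 0 = 0  ✓
2 ≤ 3 ≤ 4 (triangle on l)  ✓
L = 3 + 1 + 3 = 7 (odd)  ✗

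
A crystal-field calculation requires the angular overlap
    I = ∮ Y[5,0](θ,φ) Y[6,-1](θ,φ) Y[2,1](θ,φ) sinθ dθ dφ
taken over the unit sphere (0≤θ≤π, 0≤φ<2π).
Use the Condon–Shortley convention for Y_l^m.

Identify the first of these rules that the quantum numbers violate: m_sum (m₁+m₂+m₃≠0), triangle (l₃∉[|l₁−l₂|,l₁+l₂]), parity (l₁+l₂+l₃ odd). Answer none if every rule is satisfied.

m₁+m₂+m₃ = 0 − 1 + 1 = 0  ✓
triangle: |5−6|=1 ≤ l₃=2 ≤ 5+6=11  ✓
parity: l₁+l₂+l₃ = 13 is odd  ✗

parity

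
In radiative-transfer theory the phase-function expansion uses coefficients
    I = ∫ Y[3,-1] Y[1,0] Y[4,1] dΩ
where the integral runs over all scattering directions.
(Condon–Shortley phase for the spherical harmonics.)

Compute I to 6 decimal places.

-0.238414

Checks pass: Σm=0; 8 even; l₃=4∈[2,4].
(2·3+1)(2·1+1)(2·4+1) = 189
Δ: 0! 6! 2! / 9! → 1/252
sum: t=0:+1/36 = 1/36
3j²(3 1 4; 0 0 0) = Δ·Π!·Σ² = 4/63  (sign +1)
sum: t=0:+1/48 = 1/48
3j²(3 1 4; -1 0 1) = Δ·Π!·Σ² = 5/84  (sign -1)
combine: 4πI² = 189·4/63·5/84 = 5/7
take √, sign -1: I = -0.23841361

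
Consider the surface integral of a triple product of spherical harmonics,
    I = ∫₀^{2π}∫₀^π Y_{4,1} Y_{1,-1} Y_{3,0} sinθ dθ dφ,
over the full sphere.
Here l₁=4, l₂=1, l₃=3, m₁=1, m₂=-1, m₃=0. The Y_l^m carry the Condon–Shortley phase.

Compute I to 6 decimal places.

-0.194664

m-sum 0 ✓  L=8 even ✓  3≤3≤5 ✓
Π(2lᵢ+1) = 9×3×7 = 189
triangle coeff Δ(4,1,3) = 1/252
Σ_t [1,1]: t=1:−1/36 = -1/36
(3j)²=4/63 [(4 1 3; 0 0 0)], sign=+1
Σ_t [0,0]: t=0:+1/72 = 1/72
(3j)²=5/126 [(4 1 3; 1 -1 0)], sign=-1
⇒ 4πI² = 10/21
I = (-1)√(10/21/(4π)) = -0.19466390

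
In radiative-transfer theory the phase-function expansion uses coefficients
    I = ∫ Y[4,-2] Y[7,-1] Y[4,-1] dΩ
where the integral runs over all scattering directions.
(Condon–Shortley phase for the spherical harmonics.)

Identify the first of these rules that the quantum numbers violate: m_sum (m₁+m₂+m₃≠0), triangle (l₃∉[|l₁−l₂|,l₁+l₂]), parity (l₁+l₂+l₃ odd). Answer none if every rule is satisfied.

m_sum

m₁+m₂+m₃ = -2 − 1 − 1 = -4  ✗
triangle: |4−7|=3 ≤ l₃=4 ≤ 4+7=11
parity: l₁+l₂+l₃ = 15 is odd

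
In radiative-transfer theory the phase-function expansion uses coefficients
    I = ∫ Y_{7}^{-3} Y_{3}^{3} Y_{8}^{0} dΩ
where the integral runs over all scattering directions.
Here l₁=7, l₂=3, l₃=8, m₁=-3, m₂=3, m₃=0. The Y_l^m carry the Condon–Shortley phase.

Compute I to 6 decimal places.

Rules hold: Σm=0, L=18 even, 4≤8≤10.
N = 15·7·17 = 1785
Δ = 2!·12!·4!/19! = 1/5290740
Racah Σ t=0..2: t=0:+1/7257600 t=1:−1/2073600 t=2:+1/7257600 = -1/4838400
⇒ 3j(7 3 8; 0 0 0)² = 252/20995, sgn -1
Racah Σ t=2..2: t=2:+1/46448640 = 1/46448640
⇒ 3j(7 3 8; -3 3 0)² = 75/8398, sgn +1
4πI² = N·(3j₀)²·(3jₘ)² = 198450/1037153
I = -1·√(0.191341/4π) = -0.12339547

-0.123395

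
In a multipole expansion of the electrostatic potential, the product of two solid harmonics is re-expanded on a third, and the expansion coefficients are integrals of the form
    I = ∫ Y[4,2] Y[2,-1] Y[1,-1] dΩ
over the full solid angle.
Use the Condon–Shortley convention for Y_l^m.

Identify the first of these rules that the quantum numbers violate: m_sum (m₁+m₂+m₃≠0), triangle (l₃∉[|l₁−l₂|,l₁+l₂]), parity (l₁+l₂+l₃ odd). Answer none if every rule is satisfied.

azimuthal sum: 2 − 1 − 1 = 0  ✓
2 ≤ 1 ≤ 6 (triangle on l)  ✗
L = 4 + 2 + 1 = 7 (odd)

triangle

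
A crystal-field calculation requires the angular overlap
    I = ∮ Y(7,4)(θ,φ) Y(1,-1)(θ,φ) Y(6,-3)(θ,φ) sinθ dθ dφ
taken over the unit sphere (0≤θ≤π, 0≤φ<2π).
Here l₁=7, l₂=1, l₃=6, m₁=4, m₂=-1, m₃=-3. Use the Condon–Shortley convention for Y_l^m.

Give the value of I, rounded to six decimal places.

Checks pass: Σm=0; 14 even; l₃=6∈[6,8].
(2·7+1)(2·1+1)(2·6+1) = 585
Δ: 2! 12! 0! / 15! → 1/1365
sum: t=1:−1/518400 = -1/518400
3j²(7 1 6; 0 0 0) = Δ·Π!·Σ² = 7/195  (sign -1)
sum: t=0:+1/4354560 = 1/4354560
3j²(7 1 6; 4 -1 -3) = Δ·Π!·Σ² = 11/273  (sign -1)
combine: 4πI² = 585·7/195·11/273 = 11/13
take √, sign +1: I = 0.25948947

0.259489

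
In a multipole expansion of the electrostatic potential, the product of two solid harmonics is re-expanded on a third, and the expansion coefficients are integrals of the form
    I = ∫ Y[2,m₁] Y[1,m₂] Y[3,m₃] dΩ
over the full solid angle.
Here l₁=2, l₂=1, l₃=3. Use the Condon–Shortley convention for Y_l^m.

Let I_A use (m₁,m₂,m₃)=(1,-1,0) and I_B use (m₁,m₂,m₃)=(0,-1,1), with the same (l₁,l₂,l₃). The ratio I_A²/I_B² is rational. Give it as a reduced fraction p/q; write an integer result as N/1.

1/2

Same 2,1,3: normalisation and zero-m 3j drop out of the ratio.
A: Δ: 0! 4! 2! / 7! → 1/105; sum: t=0:+1/12 = 1/12; 3j²(2 1 3; 1 -1 0) = Δ·Π!·Σ² = 1/35  (sign -1)
B: Δ: 0! 4! 2! / 7! → 1/105; sum: t=0:+1/8 = 1/8; 3j²(2 1 3; 0 -1 1) = Δ·Π!·Σ² = 2/35  (sign +1)
I_A²/I_B² = (1/35)/(2/35) = 1/2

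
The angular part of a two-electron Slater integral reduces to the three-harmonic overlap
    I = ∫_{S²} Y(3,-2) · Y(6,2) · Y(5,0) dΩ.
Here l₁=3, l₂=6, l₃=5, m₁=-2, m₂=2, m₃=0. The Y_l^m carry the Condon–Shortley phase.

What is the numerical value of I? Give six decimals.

Checks pass: Σm=0; 14 even; l₃=5∈[3,9].
(2·3+1)(2·6+1)(2·5+1) = 1001
Δ: 4! 2! 8! / 15! → 1/675675
sum: t=1:−1/8640 t=2:+1/2304 t=3:−1/8640 = 7/34560
3j²(3 6 5; 0 0 0) = Δ·Π!·Σ² = 7/429  (sign -1)
sum: t=3:−1/8640 t=4:+1/13824 = -1/23040
3j²(3 6 5; -2 2 0) = Δ·Π!·Σ² = 2/429  (sign +1)
combine: 4πI² = 1001·7/429·2/429 = 98/1287
take √, sign -1: I = -0.07784287

-0.077843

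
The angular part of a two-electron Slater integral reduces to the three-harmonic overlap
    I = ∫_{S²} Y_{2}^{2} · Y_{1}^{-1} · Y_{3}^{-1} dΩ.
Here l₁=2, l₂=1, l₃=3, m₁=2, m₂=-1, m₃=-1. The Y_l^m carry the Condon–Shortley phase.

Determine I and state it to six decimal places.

Checks pass: Σm=0; 6 even; l₃=3∈[1,3].
(2·2+1)(2·1+1)(2·3+1) = 105
Δ: 0! 4! 2! / 7! → 1/105
sum: t=0:+1/4 = 1/4
3j²(2 1 3; 0 0 0) = Δ·Π!·Σ² = 3/35  (sign -1)
sum: t=0:+1/48 = 1/48
3j²(2 1 3; 2 -1 -1) = Δ·Π!·Σ² = 1/105  (sign +1)
combine: 4πI² = 105·3/35·1/105 = 3/35
take √, sign -1: I = -0.08258890

-0.082589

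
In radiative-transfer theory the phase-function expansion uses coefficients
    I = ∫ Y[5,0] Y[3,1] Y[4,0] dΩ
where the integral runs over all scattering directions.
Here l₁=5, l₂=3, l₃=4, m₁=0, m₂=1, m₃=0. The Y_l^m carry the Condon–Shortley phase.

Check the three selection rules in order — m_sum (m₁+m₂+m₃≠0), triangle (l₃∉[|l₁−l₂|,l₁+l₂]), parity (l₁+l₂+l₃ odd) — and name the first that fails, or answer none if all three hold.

m_sum

azimuthal sum: 0 + 1 + 0 = 1  ✗
2 ≤ 4 ≤ 8 (triangle on l)
L = 5 + 3 + 4 = 12 (even)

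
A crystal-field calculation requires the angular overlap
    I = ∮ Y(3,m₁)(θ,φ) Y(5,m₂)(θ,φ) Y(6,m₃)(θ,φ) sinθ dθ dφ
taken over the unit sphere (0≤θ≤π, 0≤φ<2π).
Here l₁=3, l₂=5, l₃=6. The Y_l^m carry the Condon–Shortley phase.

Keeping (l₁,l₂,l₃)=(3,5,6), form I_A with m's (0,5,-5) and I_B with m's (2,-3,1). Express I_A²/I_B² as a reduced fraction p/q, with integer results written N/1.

l's match ⇒ only the (l;m) 3-j factors differ between A and B.
A: triangle coeff Δ(3,5,6) = 1/675675; Σ_t [2,2]: t=2:+1/483840 = 1/483840; (3j)²=3/91 [(3 5 6; 0 5 -5)], sign=-1
B: triangle coeff Δ(3,5,6) = 1/675675; Σ_t [0,1]: t=0:+1/17280 t=1:−1/120960 = 1/20160; (3j)²=64/3003 [(3 5 6; 2 -3 1)], sign=-1
I_A²/I_B² = (3/91)/(64/3003) = 99/64

99/64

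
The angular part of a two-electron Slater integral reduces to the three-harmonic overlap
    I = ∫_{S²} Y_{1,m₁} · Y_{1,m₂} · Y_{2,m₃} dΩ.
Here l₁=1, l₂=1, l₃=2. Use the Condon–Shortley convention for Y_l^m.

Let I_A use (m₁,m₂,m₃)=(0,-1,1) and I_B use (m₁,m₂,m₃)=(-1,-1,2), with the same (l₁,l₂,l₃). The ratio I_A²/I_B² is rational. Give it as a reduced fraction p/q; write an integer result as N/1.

1/2

Shared (l₁,l₂,l₃)=(1,1,2): N and (l;000)² cancel in I_A²/I_B².
A: Δ = 0!·2!·2!/5! = 1/30; Racah Σ t=0..0: t=0:+1/2 = 1/2; ⇒ 3j(1 1 2; 0 -1 1)² = 1/10, sgn -1
B: Δ = 0!·2!·2!/5! = 1/30; Racah Σ t=0..0: t=0:+1/4 = 1/4; ⇒ 3j(1 1 2; -1 -1 2)² = 1/5, sgn +1
I_A²/I_B² = (1/10)/(1/5) = 1/2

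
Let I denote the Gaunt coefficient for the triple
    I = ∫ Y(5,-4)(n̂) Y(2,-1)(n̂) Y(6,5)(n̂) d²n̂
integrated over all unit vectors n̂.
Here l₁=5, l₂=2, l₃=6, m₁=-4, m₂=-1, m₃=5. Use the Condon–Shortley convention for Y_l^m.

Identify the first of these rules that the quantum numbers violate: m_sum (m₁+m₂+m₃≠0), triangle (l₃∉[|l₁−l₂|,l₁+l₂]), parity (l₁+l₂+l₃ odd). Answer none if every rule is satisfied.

m₁+m₂+m₃ = -4 − 1 + 5 = 0  ✓
triangle: |5−2|=3 ≤ l₃=6 ≤ 5+2=7  ✓
parity: l₁+l₂+l₃ = 13 is odd  ✗

parity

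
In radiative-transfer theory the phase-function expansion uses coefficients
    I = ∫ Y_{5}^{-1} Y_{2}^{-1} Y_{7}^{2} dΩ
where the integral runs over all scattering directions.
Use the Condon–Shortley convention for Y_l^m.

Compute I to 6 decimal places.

Rules hold: Σm=0, L=14 even, 3≤7≤7.
N = 11·5·15 = 825
Δ = 0!·10!·4!/15! = 1/15015
Racah Σ t=0..0: t=0:+1/57600 = 1/57600
⇒ 3j(5 2 7; 0 0 0)² = 21/715, sgn -1
Racah Σ t=0..0: t=0:+1/103680 = 1/103680
⇒ 3j(5 2 7; -1 -1 2)² = 4/143, sgn -1
4πI² = N·(3j₀)²·(3jₘ)² = 1260/1859
I = +1·√(0.677784/4π) = 0.23224194

0.232242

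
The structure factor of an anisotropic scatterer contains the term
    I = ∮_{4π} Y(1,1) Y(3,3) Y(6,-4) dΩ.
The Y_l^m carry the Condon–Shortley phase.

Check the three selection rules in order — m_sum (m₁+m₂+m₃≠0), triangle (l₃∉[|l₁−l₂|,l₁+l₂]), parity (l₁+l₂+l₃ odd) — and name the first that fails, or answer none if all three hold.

Σmᵢ = 0  ✓
l₃∈[|l₁−l₂|,l₁+l₂]=[2,4], have l₃=6  ✗
Σlᵢ = 10 ⇒ even

triangle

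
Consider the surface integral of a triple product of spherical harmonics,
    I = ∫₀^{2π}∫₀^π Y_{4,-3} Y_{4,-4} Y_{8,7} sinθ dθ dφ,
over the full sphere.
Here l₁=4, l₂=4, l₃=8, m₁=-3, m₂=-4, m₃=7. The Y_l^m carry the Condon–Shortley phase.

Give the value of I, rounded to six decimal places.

m-sum 0 ✓  L=16 even ✓  0≤8≤8 ✓
Π(2lᵢ+1) = 9×9×17 = 1377
triangle coeff Δ(4,4,8) = 1/218790
Σ_t [0,0]: t=0:+1/331776 = 1/331776
(3j)²=490/21879 [(4 4 8; 0 0 0)], sign=+1
Σ_t [0,0]: t=0:+1/203212800 = 1/203212800
(3j)²=1/34 [(4 4 8; -3 -4 7)], sign=-1
⇒ 4πI² = 2205/2431
I = (-1)√(2205/2431/(4π)) = -0.26866240

-0.268662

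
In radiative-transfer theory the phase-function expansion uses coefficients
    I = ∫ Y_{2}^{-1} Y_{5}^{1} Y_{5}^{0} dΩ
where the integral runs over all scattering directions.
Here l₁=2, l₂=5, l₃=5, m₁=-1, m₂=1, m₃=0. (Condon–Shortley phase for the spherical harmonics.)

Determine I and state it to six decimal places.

-0.036166

Rules hold: Σm=0, L=12 even, 3≤5≤7.
N = 5·11·11 = 605
Δ = 2!·2!·8!/13! = 1/38610
Racah Σ t=0..2: t=0:+1/2880 t=1:−1/576 t=2:+1/2880 = -1/960
⇒ 3j(2 5 5; 0 0 0)² = 10/429, sgn +1
Racah Σ t=1..2: t=1:−1/1440 t=2:+1/1152 = 1/5760
⇒ 3j(2 5 5; -1 1 0)² = 1/858, sgn -1
4πI² = N·(3j₀)²·(3jₘ)² = 25/1521
I = -1·√(0.0164366/4π) = -0.03616600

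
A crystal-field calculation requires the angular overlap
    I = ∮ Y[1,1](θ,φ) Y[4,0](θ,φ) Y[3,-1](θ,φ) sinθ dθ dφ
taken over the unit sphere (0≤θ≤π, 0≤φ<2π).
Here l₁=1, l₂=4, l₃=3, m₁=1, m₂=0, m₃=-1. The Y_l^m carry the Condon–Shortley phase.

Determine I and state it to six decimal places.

Checks pass: Σm=0; 8 even; l₃=3∈[3,5].
(2·1+1)(2·4+1)(2·3+1) = 189
Δ: 2! 0! 6! / 9! → 1/252
sum: t=1:−1/36 = -1/36
3j²(1 4 3; 0 0 0) = Δ·Π!·Σ² = 4/63  (sign +1)
sum: t=0:+1/96 = 1/96
3j²(1 4 3; 1 0 -1) = Δ·Π!·Σ² = 1/42  (sign +1)
combine: 4πI² = 189·4/63·1/42 = 2/7
take √, sign +1: I = 0.15078601

0.150786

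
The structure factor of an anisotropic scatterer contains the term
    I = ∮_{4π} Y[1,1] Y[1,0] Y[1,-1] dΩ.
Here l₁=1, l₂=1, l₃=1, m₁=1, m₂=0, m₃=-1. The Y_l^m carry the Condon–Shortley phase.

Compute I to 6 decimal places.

0.000000

L=3 odd ⇒ parity kills the (l;000) factor ⇒ I = 0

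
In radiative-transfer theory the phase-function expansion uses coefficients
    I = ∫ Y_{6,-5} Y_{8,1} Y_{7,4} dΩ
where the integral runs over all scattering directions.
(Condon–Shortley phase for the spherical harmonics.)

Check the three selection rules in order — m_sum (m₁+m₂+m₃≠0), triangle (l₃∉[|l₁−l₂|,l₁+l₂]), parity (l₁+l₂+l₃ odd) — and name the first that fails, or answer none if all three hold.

parity

azimuthal sum: -5 + 1 + 4 = 0  ✓
2 ≤ 7 ≤ 14 (triangle on l)  ✓
L = 6 + 8 + 7 = 21 (odd)  ✗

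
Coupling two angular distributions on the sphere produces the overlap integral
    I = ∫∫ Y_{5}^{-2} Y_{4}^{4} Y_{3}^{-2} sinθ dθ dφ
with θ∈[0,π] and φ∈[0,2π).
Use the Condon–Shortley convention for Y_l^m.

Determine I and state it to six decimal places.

m-sum 0 ✓  L=12 even ✓  1≤3≤9 ✓
Π(2lᵢ+1) = 11×9×7 = 693
triangle coeff Δ(5,4,3) = 1/180180
Σ_t [2,4]: t=2:+1/576 t=3:−1/144 t=4:+1/576 = -1/288
(3j)²=20/1001 [(5 4 3; 0 0 0)], sign=+1
Σ_t [6,6]: t=6:+1/8640 = 1/8640
(3j)²=14/1287 [(5 4 3; -2 4 -2)], sign=-1
⇒ 4πI² = 280/1859
I = (-1)√(280/1859/(4π)) = -0.10947990

-0.109480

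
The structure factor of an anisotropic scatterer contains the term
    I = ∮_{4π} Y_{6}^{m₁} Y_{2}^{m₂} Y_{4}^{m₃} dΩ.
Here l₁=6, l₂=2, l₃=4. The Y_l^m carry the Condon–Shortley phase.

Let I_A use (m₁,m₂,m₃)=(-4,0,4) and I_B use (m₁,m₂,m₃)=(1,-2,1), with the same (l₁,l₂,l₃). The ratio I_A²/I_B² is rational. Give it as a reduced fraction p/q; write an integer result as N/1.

9/7

Same 6,2,4: normalisation and zero-m 3j drop out of the ratio.
A: Δ: 4! 8! 0! / 13! → 1/6435; sum: t=2:+1/161280 = 1/161280; 3j²(6 2 4; -4 0 4) = Δ·Π!·Σ² = 1/143  (sign +1)
B: Δ: 4! 8! 0! / 13! → 1/6435; sum: t=0:+1/17280 = 1/17280; 3j²(6 2 4; 1 -2 1) = Δ·Π!·Σ² = 7/1287  (sign -1)
I_A²/I_B² = (1/143)/(7/1287) = 9/7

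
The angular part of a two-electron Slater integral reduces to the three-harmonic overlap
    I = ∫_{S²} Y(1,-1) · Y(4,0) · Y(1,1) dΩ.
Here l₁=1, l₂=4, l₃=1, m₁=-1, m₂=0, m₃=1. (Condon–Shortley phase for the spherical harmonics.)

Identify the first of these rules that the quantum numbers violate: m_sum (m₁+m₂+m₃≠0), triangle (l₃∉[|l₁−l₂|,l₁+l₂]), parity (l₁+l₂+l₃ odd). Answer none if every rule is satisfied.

triangle

m₁+m₂+m₃ = -1 + 0 + 1 = 0  ✓
triangle: |1−4|=3 ≤ l₃=1 ≤ 1+4=5  ✗
parity: l₁+l₂+l₃ = 6 is even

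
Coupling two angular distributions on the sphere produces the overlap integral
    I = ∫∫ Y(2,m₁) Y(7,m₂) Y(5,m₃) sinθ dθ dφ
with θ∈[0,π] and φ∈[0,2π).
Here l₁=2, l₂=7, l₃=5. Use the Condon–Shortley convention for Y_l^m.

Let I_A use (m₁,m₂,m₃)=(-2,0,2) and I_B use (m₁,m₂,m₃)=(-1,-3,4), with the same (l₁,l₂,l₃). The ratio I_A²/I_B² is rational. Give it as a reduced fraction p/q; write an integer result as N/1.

l's match ⇒ only the (l;m) 3-j factors differ between A and B.
A: triangle coeff Δ(2,7,5) = 1/15015; Σ_t [4,4]: t=4:+1/725760 = 1/725760; (3j)²=1/429 [(2 7 5; -2 0 2)], sign=-1
B: triangle coeff Δ(2,7,5) = 1/15015; Σ_t [3,3]: t=3:−1/2177280 = -1/2177280; (3j)²=8/3003 [(2 7 5; -1 -3 4)], sign=+1
I_A²/I_B² = (1/429)/(8/3003) = 7/8

7/8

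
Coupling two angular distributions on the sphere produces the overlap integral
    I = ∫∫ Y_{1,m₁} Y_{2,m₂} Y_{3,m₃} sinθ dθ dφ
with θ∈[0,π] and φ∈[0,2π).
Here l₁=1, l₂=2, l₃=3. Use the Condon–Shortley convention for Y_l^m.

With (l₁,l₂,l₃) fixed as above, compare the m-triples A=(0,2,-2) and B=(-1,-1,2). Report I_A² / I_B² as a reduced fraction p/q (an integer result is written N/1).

1/2

Shared (l₁,l₂,l₃)=(1,2,3): N and (l;000)² cancel in I_A²/I_B².
A: Δ = 0!·2!·4!/7! = 1/105; Racah Σ t=0..0: t=0:+1/24 = 1/24; ⇒ 3j(1 2 3; 0 2 -2)² = 1/21, sgn -1
B: Δ = 0!·2!·4!/7! = 1/105; Racah Σ t=0..0: t=0:+1/12 = 1/12; ⇒ 3j(1 2 3; -1 -1 2)² = 2/21, sgn -1
I_A²/I_B² = (1/21)/(2/21) = 1/2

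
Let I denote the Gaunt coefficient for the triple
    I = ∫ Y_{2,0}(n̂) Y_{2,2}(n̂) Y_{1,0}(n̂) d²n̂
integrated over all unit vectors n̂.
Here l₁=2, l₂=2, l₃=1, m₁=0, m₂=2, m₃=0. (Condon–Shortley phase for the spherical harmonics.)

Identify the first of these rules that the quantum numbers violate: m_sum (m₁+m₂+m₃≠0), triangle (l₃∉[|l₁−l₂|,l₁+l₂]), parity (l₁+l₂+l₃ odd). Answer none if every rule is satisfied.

m_sum

m₁+m₂+m₃ = 0 + 2 + 0 = 2  ✗
triangle: |2−2|=0 ≤ l₃=1 ≤ 2+2=4
parity: l₁+l₂+l₃ = 5 is odd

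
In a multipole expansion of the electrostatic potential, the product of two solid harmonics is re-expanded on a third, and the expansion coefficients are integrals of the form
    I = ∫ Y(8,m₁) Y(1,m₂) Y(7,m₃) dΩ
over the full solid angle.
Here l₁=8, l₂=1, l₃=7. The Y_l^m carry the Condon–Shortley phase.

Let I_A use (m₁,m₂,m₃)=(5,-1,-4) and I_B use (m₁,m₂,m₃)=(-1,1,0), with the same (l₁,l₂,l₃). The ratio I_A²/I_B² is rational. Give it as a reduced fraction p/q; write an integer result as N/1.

13/6

l's match ⇒ only the (l;m) 3-j factors differ between A and B.
A: triangle coeff Δ(8,1,7) = 1/2040; Σ_t [0,0]: t=0:+1/479001600 = 1/479001600; (3j)²=13/340 [(8 1 7; 5 -1 -4)], sign=-1
B: triangle coeff Δ(8,1,7) = 1/2040; Σ_t [2,2]: t=2:+1/50803200 = 1/50803200; (3j)²=3/170 [(8 1 7; -1 1 0)], sign=-1
I_A²/I_B² = (13/340)/(3/170) = 13/6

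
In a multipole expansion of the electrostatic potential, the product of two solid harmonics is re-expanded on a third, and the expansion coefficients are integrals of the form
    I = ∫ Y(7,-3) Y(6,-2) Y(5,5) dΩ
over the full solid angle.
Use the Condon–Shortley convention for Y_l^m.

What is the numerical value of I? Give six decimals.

-0.165660

m-sum 0 ✓  L=18 even ✓  1≤5≤13 ✓
Π(2lᵢ+1) = 15×13×11 = 2145
triangle coeff Δ(7,6,5) = 1/174594420
Σ_t [2,6]: t=2:+1/4147200 t=3:−1/207360 t=4:+1/82944 t=5:−1/207360 t=6:+1/4147200 = 1/345600
(3j)²=420/46189 [(7 6 5; 0 0 0)], sign=-1
Σ_t [4,4]: t=4:+1/9953280 = 1/9953280
(3j)²=2450/138567 [(7 6 5; -3 -2 5)], sign=+1
⇒ 4πI² = 5145000/14919047
I = (-1)√(5145000/14919047/(4π)) = -0.16565983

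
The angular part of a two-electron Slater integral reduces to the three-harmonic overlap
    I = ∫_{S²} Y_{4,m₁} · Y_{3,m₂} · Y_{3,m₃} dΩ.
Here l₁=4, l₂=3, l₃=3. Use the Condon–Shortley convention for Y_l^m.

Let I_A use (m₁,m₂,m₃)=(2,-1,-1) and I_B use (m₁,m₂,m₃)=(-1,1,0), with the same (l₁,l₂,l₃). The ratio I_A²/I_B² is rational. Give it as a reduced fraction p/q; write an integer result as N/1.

Shared (l₁,l₂,l₃)=(4,3,3): N and (l;000)² cancel in I_A²/I_B².
A: Δ = 4!·4!·2!/11! = 1/34650; Racah Σ t=0..2: t=0:+1/192 t=1:−1/36 t=2:+1/192 = -5/288; ⇒ 3j(4 3 3; 2 -1 -1)² = 20/693, sgn -1
B: Δ = 4!·4!·2!/11! = 1/34650; Racah Σ t=2..4: t=2:+1/48 t=3:−1/24 t=4:+1/288 = -5/288; ⇒ 3j(4 3 3; -1 1 0)² = 5/462, sgn +1
I_A²/I_B² = (20/693)/(5/462) = 8/3

8/3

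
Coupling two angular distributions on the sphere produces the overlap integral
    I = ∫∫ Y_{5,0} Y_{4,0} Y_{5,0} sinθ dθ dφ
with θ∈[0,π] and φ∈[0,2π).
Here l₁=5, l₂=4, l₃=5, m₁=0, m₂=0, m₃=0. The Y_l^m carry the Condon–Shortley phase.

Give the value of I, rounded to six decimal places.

0.130198

Checks pass: Σm=0; 14 even; l₃=5∈[1,9].
(2·5+1)(2·4+1)(2·5+1) = 1089
Δ: 4! 6! 4! / 15! → 1/3153150
sum: t=0:+1/69120 t=1:−1/1728 t=2:+1/576 t=3:−1/1728 t=4:+1/69120 = 7/11520
3j²(5 4 5; 0 0 0) = Δ·Π!·Σ² = 2/143  (sign -1)
(m-triple is (0,0,0) — same symbol as above.)
combine: 4πI² = 1089·2/143·2/143 = 36/169
take √, sign +1: I = 0.13019760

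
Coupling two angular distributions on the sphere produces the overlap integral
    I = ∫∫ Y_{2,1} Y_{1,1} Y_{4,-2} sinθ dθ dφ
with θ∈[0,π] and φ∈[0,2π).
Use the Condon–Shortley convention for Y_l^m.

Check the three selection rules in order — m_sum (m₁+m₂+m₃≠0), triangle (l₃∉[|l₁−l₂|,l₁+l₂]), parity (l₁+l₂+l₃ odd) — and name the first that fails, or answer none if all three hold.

triangle

m₁+m₂+m₃ = 1 + 1 − 2 = 0  ✓
triangle: |2−1|=1 ≤ l₃=4 ≤ 2+1=3  ✗
parity: l₁+l₂+l₃ = 7 is odd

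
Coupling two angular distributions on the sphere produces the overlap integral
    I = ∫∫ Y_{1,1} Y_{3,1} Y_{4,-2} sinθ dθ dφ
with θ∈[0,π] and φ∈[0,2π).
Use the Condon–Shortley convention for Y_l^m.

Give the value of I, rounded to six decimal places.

0.238414

Rules hold: Σm=0, L=8 even, 2≤4≤4.
N = 3·7·9 = 189
Δ = 0!·2!·6!/9! = 1/252
Racah Σ t=0..0: t=0:+1/36 = 1/36
⇒ 3j(1 3 4; 0 0 0)² = 4/63, sgn +1
Racah Σ t=0..0: t=0:+1/96 = 1/96
⇒ 3j(1 3 4; 1 1 -2)² = 5/84, sgn +1
4πI² = N·(3j₀)²·(3jₘ)² = 5/7
I = +1·√(0.714286/4π) = 0.23841361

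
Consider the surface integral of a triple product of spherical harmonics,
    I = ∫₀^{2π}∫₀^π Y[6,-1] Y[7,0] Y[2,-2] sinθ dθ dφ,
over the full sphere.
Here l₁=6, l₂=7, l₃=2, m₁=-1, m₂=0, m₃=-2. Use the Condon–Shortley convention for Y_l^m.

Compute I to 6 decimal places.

0.000000

-1 + 0 − 2 = -3 ≠ 0: azimuthal integral kills it; I = 0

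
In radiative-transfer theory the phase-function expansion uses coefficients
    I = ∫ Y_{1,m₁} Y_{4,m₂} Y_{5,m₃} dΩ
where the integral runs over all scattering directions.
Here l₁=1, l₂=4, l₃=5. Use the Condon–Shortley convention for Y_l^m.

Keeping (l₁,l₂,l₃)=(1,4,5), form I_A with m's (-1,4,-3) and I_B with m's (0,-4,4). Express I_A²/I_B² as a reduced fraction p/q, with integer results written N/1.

1/9

l's match ⇒ only the (l;m) 3-j factors differ between A and B.
A: triangle coeff Δ(1,4,5) = 1/495; Σ_t [0,0]: t=0:+1/80640 = 1/80640; (3j)²=1/495 [(1 4 5; -1 4 -3)], sign=+1
B: triangle coeff Δ(1,4,5) = 1/495; Σ_t [0,0]: t=0:+1/40320 = 1/40320; (3j)²=1/55 [(1 4 5; 0 -4 4)], sign=-1
I_A²/I_B² = (1/495)/(1/55) = 1/9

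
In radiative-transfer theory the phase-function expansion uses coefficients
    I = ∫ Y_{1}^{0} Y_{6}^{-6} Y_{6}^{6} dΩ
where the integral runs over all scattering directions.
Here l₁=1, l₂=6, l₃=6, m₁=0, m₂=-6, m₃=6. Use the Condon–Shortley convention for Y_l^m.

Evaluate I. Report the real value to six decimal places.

l₁+l₂+l₃=13 is odd: 3j(l;000)=0 ⇒ I=0

0.000000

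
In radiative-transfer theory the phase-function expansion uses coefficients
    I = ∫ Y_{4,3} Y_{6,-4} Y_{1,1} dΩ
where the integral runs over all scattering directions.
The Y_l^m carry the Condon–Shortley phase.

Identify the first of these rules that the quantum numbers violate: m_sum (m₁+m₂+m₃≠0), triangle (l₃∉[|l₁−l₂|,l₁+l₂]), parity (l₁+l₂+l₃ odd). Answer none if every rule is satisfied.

triangle

azimuthal sum: 3 − 4 + 1 = 0  ✓
2 ≤ 1 ≤ 10 (triangle on l)  ✗
L = 4 + 6 + 1 = 11 (odd)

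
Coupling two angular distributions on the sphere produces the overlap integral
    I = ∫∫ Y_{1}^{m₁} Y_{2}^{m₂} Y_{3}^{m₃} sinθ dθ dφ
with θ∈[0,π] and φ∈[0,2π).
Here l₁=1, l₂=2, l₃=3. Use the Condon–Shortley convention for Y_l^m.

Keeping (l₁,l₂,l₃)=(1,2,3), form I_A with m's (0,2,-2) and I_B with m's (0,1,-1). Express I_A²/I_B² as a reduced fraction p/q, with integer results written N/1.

5/8

l's match ⇒ only the (l;m) 3-j factors differ between A and B.
A: triangle coeff Δ(1,2,3) = 1/105; Σ_t [0,0]: t=0:+1/24 = 1/24; (3j)²=1/21 [(1 2 3; 0 2 -2)], sign=-1
B: triangle coeff Δ(1,2,3) = 1/105; Σ_t [0,0]: t=0:+1/6 = 1/6; (3j)²=8/105 [(1 2 3; 0 1 -1)], sign=+1
I_A²/I_B² = (1/21)/(8/105) = 5/8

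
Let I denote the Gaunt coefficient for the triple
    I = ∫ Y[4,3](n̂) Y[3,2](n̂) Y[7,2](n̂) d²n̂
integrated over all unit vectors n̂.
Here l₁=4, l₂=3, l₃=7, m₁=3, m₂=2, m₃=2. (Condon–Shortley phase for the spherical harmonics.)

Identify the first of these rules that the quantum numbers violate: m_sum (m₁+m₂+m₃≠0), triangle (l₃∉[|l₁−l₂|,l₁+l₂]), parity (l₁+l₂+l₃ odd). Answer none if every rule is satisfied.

azimuthal sum: 3 + 2 + 2 = 7  ✗
1 ≤ 7 ≤ 7 (triangle on l)
L = 4 + 3 + 7 = 14 (even)

m_sum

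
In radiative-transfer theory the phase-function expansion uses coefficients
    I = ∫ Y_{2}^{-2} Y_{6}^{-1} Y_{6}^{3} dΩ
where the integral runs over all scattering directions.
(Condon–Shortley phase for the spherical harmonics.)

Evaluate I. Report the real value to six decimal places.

0.177674

Rules hold: Σm=0, L=14 even, 4≤6≤8.
N = 5·13·13 = 845
Δ = 2!·2!·10!/15! = 1/90090
Racah Σ t=0..2: t=0:+1/69120 t=1:−1/14400 t=2:+1/69120 = -7/172800
⇒ 3j(2 6 6; 0 0 0)² = 14/715, sgn -1
Racah Σ t=2..2: t=2:+1/120960 = 1/120960
⇒ 3j(2 6 6; -2 -1 3)² = 24/1001, sgn -1
4πI² = N·(3j₀)²·(3jₘ)² = 48/121
I = +1·√(0.396694/4π) = 0.17767364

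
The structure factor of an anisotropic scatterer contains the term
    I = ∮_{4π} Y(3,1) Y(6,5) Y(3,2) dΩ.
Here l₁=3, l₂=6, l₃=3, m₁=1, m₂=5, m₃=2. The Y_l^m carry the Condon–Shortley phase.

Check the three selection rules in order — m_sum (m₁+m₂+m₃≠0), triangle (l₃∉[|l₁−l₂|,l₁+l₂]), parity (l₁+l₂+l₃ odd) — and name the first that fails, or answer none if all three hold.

m₁+m₂+m₃ = 1 + 5 + 2 = 8  ✗
triangle: |3−6|=3 ≤ l₃=3 ≤ 3+6=9
parity: l₁+l₂+l₃ = 12 is even

m_sum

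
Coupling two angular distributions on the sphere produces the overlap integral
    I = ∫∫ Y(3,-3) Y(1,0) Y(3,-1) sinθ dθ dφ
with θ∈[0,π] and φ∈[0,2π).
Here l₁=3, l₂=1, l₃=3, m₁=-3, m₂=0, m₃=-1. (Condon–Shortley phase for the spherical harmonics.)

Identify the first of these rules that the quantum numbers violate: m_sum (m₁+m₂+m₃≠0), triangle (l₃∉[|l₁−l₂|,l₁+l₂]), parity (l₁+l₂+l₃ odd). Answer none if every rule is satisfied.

azimuthal sum: -3 + 0 − 1 = -4  ✗
2 ≤ 3 ≤ 4 (triangle on l)
L = 3 + 1 + 3 = 7 (odd)

m_sum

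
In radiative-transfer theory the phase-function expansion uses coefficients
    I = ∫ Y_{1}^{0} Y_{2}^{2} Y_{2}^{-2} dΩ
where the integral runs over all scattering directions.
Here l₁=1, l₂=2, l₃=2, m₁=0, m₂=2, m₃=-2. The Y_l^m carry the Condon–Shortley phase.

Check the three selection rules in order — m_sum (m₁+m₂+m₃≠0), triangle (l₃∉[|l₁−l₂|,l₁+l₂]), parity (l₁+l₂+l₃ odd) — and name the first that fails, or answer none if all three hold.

parity

m₁+m₂+m₃ = 0 + 2 − 2 = 0  ✓
triangle: |1−2|=1 ≤ l₃=2 ≤ 1+2=3  ✓
parity: l₁+l₂+l₃ = 5 is odd  ✗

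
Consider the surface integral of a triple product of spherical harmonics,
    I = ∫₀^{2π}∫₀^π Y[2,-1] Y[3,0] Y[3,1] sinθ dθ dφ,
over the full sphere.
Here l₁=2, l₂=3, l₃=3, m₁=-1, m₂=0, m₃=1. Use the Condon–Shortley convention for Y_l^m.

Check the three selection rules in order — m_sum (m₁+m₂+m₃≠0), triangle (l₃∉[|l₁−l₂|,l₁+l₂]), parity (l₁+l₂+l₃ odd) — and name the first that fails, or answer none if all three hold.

none

m₁+m₂+m₃ = -1 + 0 + 1 = 0  ✓
triangle: |2−3|=1 ≤ l₃=3 ≤ 2+3=5  ✓
parity: l₁+l₂+l₃ = 8 is even  ✓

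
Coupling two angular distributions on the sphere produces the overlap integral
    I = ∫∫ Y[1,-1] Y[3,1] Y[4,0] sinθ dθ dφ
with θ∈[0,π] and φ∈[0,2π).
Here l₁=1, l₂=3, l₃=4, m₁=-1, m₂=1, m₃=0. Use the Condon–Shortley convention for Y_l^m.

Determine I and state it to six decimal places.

Checks pass: Σm=0; 8 even; l₃=4∈[2,4].
(2·1+1)(2·3+1)(2·4+1) = 189
Δ: 0! 2! 6! / 9! → 1/252
sum: t=0:+1/36 = 1/36
3j²(1 3 4; 0 0 0) = Δ·Π!·Σ² = 4/63  (sign +1)
sum: t=0:+1/96 = 1/96
3j²(1 3 4; -1 1 0) = Δ·Π!·Σ² = 1/42  (sign +1)
combine: 4πI² = 189·4/63·1/42 = 2/7
take √, sign +1: I = 0.15078601

0.150786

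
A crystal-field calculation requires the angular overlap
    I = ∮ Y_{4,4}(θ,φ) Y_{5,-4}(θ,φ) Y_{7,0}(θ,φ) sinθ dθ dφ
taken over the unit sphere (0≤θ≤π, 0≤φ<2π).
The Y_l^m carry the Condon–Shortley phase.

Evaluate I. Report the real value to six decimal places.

-0.041736

Rules hold: Σm=0, L=16 even, 1≤7≤9.
N = 9·11·15 = 1485
Δ = 2!·6!·8!/17! = 1/6126120
Racah Σ t=0..2: t=0:+1/69120 t=1:−1/20736 t=2:+1/69120 = -1/51840
⇒ 3j(4 5 7; 0 0 0)² = 280/21879, sgn +1
Racah Σ t=0..0: t=0:+1/7257600 = 1/7257600
⇒ 3j(4 5 7; 4 -4 0)² = 14/12155, sgn -1
4πI² = N·(3j₀)²·(3jₘ)² = 11760/537251
I = -1·√(0.0218892/4π) = -0.04173593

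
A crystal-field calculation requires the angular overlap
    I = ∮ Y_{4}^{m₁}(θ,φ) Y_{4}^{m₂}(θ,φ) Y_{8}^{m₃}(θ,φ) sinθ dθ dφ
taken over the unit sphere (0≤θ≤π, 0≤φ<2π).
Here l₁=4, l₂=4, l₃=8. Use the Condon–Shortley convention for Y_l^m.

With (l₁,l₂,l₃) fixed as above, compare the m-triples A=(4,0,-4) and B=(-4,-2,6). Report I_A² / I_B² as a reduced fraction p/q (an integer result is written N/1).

Same 4,4,8: normalisation and zero-m 3j drop out of the ratio.
A: Δ: 0! 8! 8! / 17! → 1/218790; sum: t=0:+1/23224320 = 1/23224320; 3j²(4 4 8; 4 0 -4) = Δ·Π!·Σ² = 1/442  (sign +1)
B: Δ: 0! 8! 8! / 17! → 1/218790; sum: t=0:+1/58060800 = 1/58060800; 3j²(4 4 8; -4 -2 6) = Δ·Π!·Σ² = 7/510  (sign +1)
I_A²/I_B² = (1/442)/(7/510) = 15/91

15/91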